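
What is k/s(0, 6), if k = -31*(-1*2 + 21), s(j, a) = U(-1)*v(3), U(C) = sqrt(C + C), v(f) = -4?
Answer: -589*I*sqrt(2)/8 ≈ -104.12*I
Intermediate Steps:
U(C) = sqrt(2)*sqrt(C) (U(C) = sqrt(2*C) = sqrt(2)*sqrt(C))
s(j, a) = -4*I*sqrt(2) (s(j, a) = (sqrt(2)*sqrt(-1))*(-4) = (sqrt(2)*I)*(-4) = (I*sqrt(2))*(-4) = -4*I*sqrt(2))
k = -589 (k = -31*(-2 + 21) = -31*19 = -589)
k/s(0, 6) = -589*I*sqrt(2)/8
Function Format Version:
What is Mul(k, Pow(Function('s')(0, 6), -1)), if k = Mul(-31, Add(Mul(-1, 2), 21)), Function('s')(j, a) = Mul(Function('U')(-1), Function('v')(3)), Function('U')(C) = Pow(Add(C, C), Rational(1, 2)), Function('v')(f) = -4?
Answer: Mul(Rational(-589, 8), I, Pow(2, Rational(1, 2))) ≈ Mul(-104.12, I)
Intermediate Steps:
Function('U')(C) = Mul(Pow(2, Rational(1, 2)), Pow(C, Rational(1, 2))) (Function('U')(C) = Pow(Mul(2, C), Rational(1, 2)) = Mul(Pow(2, Rational(1, 2)), Pow(C, Rational(1, 2))))
Function('s')(j, a) = Mul(-4, I, Pow(2, Rational(1, 2))) (Function('s')(j, a) = Mul(Mul(Pow(2, Rational(1, 2)), Pow(-1, Rational(1, 2))), -4) = Mul(Mul(Pow(2, Rational(1, 2)), I), -4) = Mul(Mul(I, Pow(2, Rational(1, 2))), -4) = Mul(-4, I, Pow(2, Rational(1, 2))))
k = -589 (k = Mul(-31, Add(-2, 21)) = Mul(-31, 19) = -589)
Mul(k, Pow(Function('s')(0, 6), -1)) = Mul(-589, Pow(Mul(-4, I, Pow(2, Rational(1, 2))), -1)) = Mul(-589, Mul(Rational(1, 8), I, Pow(2, Rational(1, 2)))) = Mul(Rational(-589, 8), I, Pow(2, Rational(1, 2)))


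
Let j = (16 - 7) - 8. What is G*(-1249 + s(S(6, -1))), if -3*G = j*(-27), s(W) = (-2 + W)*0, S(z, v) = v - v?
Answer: -11241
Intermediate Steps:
S(z, v) = 0
s(W) = 0
j = 1 (j = 9 - 8 = 1)
G = 9 (G = -(-27)/3 = -⅓*(-27) = 9)
G*(-1249 + s(S(6, -1))) = 9*(-1249 + 0) = 9*(-1249) = -11241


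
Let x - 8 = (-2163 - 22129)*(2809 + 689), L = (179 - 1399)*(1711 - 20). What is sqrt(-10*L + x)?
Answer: 2*I*sqrt(16085802) ≈ 8021.4*I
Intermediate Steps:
L = -2063020 (L = -1220*1691 = -2063020)
x = -84973408 (x = 8 + (-2163 - 22129)*(2809 + 689) = 8 - 24292*3498 = 8 - 84973416 = -84973408)
sqrt(-10*L + x) = sqrt(-10*(-2063020) - 84973408) = sqrt(20630200 - 84973408) = sqrt(-64343208) = 2*I*sqrt(16085802)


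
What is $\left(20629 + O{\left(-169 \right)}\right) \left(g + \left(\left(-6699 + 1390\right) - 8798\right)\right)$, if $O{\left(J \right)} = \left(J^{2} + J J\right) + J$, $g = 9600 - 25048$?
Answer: $-2292936010$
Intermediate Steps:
$g = -15448$ ($g = 9600 - 25048 = -15448$)
$O{\left(J \right)} = J + 2 J^{2}$ ($O{\left(J \right)} = \left(J^{2} + J^{2}\right) + J = 2 J^{2} + J = J + 2 J^{2}$)
$\left(20629 + O{\left(-169 \right)}\right) \left(g + \left(\left(-6699 + 1390\right) - 8798\right)\right) = \left(20629 - 169 \left(1 + 2 \left(-169\right)\right)\right) \left(-15448 + \left(\left(-6699 + 1390\right) - 8798\right)\right) = \left(20629 - 169 \left(1 - 338\right)\right) \left(-15448 - 14107\right) = \left(20629 - -56953\right) \left(-15448 - 14107\right) = \left(20629 + 56953\right) \left(-29555\right) = 77582 \left(-29555\right) = -2292936010$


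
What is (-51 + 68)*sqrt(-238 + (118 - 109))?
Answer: 17*I*sqrt(229) ≈ 257.26*I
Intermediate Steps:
(-51 + 68)*sqrt(-238 + (118 - 109)) = 17*sqrt(-238 + 9) = 17*sqrt(-229) = 17*(I*sqrt(229)) = 17*I*sqrt(229)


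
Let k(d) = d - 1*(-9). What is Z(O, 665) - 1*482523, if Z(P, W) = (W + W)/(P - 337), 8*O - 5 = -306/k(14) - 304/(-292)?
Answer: -312869017711/648397 ≈ -4.8253e+5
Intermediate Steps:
k(d) = 9 + d (k(d) = d + 9 = 9 + d)
O = -12195/13432 (O = 5/8 + (-306/(9 + 14) - 304/(-292))/8 = 5/8 + (-306/23 - 304*(-1/292))/8 = 5/8 + (-306*1/23 + 76/73)/8 = 5/8 + (-306/23 + 76/73)/8 = 5/8 + (1/8)*(-20590/1679) = 5/8 - 10295/6716 = -12195/13432 ≈ -0.90791)
Z(P, W) = 2*W/(-337 + P) (Z(P, W) = (2*W)/(-337 + P) = 2*W/(-337 + P))
Z(O, 665) - 1*482523 = 2*665/(-337 - 12195/13432) - 1*482523 = 2*665/(-4538779/13432) - 482523 = 2*665*(-13432/4538779) - 482523 = -2552080/648397 - 482523 = -312869017711/648397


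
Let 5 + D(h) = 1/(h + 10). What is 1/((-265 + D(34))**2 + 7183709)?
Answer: 1936/14048771265 ≈ 1.3781e-7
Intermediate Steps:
D(h) = -5 + 1/(10 + h) (D(h) = -5 + 1/(h + 10) = -5 + 1/(10 + h))
1/((-265 + D(34))**2 + 7183709) = 1/((-265 + (-49 - 5*34)/(10 + 34))**2 + 7183709) = 1/((-265 + (-49 - 170)/44)**2 + 7183709) = 1/((-265 + (1/44)*(-219))**2 + 7183709) = 1/((-265 - 219/44)**2 + 7183709) = 1/((-11879/44)**2 + 7183709) = 1/(141110641/1936 + 7183709) = 1/(14048771265/1936) = 1936/14048771265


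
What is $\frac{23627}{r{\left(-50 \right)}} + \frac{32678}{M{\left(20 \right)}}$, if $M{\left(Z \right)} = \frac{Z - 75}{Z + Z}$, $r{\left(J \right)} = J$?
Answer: $- \frac{13331097}{550} \approx -24238.0$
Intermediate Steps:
$M{\left(Z \right)} = \frac{-75 + Z}{2 Z}$
$\frac{23627}{r{\left(-50 \right)}} + \frac{32678}{M{\left(20 \right)}} = \frac{23627}{-50} + \frac{32678}{\frac{1}{2} \cdot \frac{1}{20} \left(-75 + 20\right)} = 23627 \left(- \frac{1}{50}\right) + \frac{32678}{\frac{1}{2} \cdot \frac{1}{20} \left(-55\right)} = - \frac{23627}{50} + \frac{32678}{- \frac{11}{8}} = - \frac{23627}{50} + 32678 \left(- \frac{8}{11}\right) = - \frac{23627}{50} - \frac{261424}{11} = - \frac{13331097}{550}$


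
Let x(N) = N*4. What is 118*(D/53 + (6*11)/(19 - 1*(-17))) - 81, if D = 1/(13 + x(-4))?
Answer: 21400/159 ≈ 134.59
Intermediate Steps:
x(N) = 4*N
D = -1/3 (D = 1/(13 + 4*(-4)) = 1/(13 - 16) = 1/(-3) = -1/3 ≈ -0.33333)
118*(D/53 + (6*11)/(19 - 1*(-17))) - 81 = 118*(-1/3/53 + (6*11)/(19 - 1*(-17))) - 81 = 118*(-1/3*1/53 + 66/(19 + 17)) - 81 = 118*(-1/159 + 66/36) - 81 = 118*(-1/159 + 66*(1/36)) - 81 = 118*(-1/159 + 11/6) - 81 = 118*(581/318) - 81 = 34279/159 - 81 = 21400/159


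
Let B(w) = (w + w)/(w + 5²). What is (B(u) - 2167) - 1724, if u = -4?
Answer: -81719/21 ≈ -3891.4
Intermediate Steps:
B(w) = 2*w/(25 + w) (B(w) = (2*w)/(w + 25) = (2*w)/(25 + w) = 2*w/(25 + w))
(B(u) - 2167) - 1724 = (2*(-4)/(25 - 4) - 2167) - 1724 = (2*(-4)/21 - 2167) - 1724 = (2*(-4)*(1/21) - 2167) - 1724 = (-8/21 - 2167) - 1724 = -45515/21 - 1724 = -81719/21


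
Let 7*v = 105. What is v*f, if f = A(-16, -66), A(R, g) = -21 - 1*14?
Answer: -525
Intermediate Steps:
v = 15 (v = (⅐)*105 = 15)
A(R, g) = -35 (A(R, g) = -21 - 14 = -35)
f = -35
v*f = 15*(-35) = -525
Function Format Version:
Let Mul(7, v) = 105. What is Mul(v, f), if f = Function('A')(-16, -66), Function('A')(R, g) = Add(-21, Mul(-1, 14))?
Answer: -525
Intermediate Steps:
v = 15 (v = Mul(Rational(1, 7), 105) = 15)
Function('A')(R, g) = -35 (Function('A')(R, g) = Add(-21, -14) = -35)
f = -35
Mul(v, f) = Mul(15, -35) = -525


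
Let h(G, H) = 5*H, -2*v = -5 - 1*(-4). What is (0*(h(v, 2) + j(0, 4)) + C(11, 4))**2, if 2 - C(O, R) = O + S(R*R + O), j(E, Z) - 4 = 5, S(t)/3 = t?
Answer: 8100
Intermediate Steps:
S(t) = 3*t
j(E, Z) = 9 (j(E, Z) = 4 + 5 = 9)
v = 1/2 (v = -(-5 - 1*(-4))/2 = -(-5 + 4)/2 = -1/2*(-1) = 1/2 ≈ 0.50000)
C(O, R) = 2 - 4*O - 3*R**2 (C(O, R) = 2 - (O + 3*(R*R + O)) = 2 - (O + 3*(R**2 + O)) = 2 - (O + 3*(O + R**2)) = 2 - (O + (3*O + 3*R**2)) = 2 - (3*R**2 + 4*O) = 2 + (-4*O - 3*R**2) = 2 - 4*O - 3*R**2)
(0*(h(v, 2) + j(0, 4)) + C(11, 4))**2 = (0*(5*2 + 9) + (2 - 4*11 - 3*4**2))**2 = (0*(10 + 9) + (2 - 44 - 3*16))**2 = (0*19 + (2 - 44 - 48))**2 = (0 - 90)**2 = (-90)**2 = 8100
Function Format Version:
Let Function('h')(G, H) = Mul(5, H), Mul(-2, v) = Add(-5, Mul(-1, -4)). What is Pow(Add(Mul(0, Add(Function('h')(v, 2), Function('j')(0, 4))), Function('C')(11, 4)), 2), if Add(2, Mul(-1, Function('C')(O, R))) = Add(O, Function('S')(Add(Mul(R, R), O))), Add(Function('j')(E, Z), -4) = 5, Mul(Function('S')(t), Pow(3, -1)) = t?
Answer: 8100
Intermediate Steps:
Function('S')(t) = Mul(3, t)
Function('j')(E, Z) = 9 (Function('j')(E, Z) = Add(4, 5) = 9)
v = Rational(1, 2) (v = Mul(Rational(-1, 2), Add(-5, Mul(-1, -4))) = Mul(Rational(-1, 2), Add(-5, 4)) = Mul(Rational(-1, 2), -1) = Rational(1, 2) ≈ 0.50000)
Function('C')(O, R) = Add(2, Mul(-4, O), Mul(-3, Pow(R, 2))) (Function('C')(O, R) = Add(2, Mul(-1, Add(O, Mul(3, Add(Mul(R, R), O))))) = Add(2, Mul(-1, Add(O, Mul(3, Add(Pow(R, 2), O))))) = Add(2, Mul(-1, Add(O, Mul(3, Add(O, Pow(R, 2)))))) = Add(2, Mul(-1, Add(O, Add(Mul(3, O), Mul(3, Pow(R, 2)))))) = Add(2, Mul(-1, Add(Mul(3, Pow(R, 2)), Mul(4, O)))) = Add(2, Add(Mul(-4, O), Mul(-3, Pow(R, 2)))) = Add(2, Mul(-4, O), Mul(-3, Pow(R, 2))))
Pow(Add(Mul(0, Add(Function('h')(v, 2), Function('j')(0, 4))), Function('C')(11, 4)), 2) = Pow(Add(Mul(0, Add(Mul(5, 2), 9)), Add(2, Mul(-4, 11), Mul(-3, Pow(4, 2)))), 2) = Pow(Add(Mul(0, Add(10, 9)), Add(2, -44, Mul(-3, 16))), 2) = Pow(Add(Mul(0, 19), Add(2, -44, -48)), 2) = Pow(Add(0, -90), 2) = Pow(-90, 2) = 8100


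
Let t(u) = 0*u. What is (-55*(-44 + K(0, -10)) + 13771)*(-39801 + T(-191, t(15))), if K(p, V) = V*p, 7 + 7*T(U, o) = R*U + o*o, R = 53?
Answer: -667848681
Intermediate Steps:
t(u) = 0
T(U, o) = -1 + o**2/7 + 53*U/7 (T(U, o) = -1 + (53*U + o*o)/7 = -1 + (53*U + o**2)/7 = -1 + (o**2 + 53*U)/7 = -1 + (o**2/7 + 53*U/7) = -1 + o**2/7 + 53*U/7)
(-55*(-44 + K(0, -10)) + 13771)*(-39801 + T(-191, t(15))) = (-55*(-44 - 10*0) + 13771)*(-39801 + (-1 + (1/7)*0**2 + (53/7)*(-191))) = (-55*(-44 + 0) + 13771)*(-39801 + (-1 + (1/7)*0 - 10123/7)) = (-55*(-44) + 13771)*(-39801 + (-1 + 0 - 10123/7)) = (2420 + 13771)*(-39801 - 10130/7) = 16191*(-288737/7) = -667848681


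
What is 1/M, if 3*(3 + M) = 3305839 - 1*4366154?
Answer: -3/1060324 ≈ -2.8293e-6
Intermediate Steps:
M = -1060324/3 (M = -3 + (3305839 - 1*4366154)/3 = -3 + (3305839 - 4366154)/3 = -3 + (⅓)*(-1060315) = -3 - 1060315/3 = -1060324/3 ≈ -3.5344e+5)
1/M = 1/(-1060324/3) = -3/1060324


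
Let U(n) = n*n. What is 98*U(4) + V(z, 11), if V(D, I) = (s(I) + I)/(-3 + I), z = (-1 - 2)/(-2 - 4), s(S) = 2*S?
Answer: 12577/8 ≈ 1572.1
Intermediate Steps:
z = ½ (z = -3/(-6) = -3*(-⅙) = ½ ≈ 0.50000)
V(D, I) = 3*I/(-3 + I) (V(D, I) = (2*I + I)/(-3 + I) = (3*I)/(-3 + I) = 3*I/(-3 + I))
U(n) = n²
98*U(4) + V(z, 11) = 98*4² + 3*11/(-3 + 11) = 98*16 + 3*11/8 = 1568 + 3*11*(⅛) = 1568 + 33/8 = 12577/8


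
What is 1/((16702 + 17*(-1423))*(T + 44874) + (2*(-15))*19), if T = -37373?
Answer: -1/56175559 ≈ -1.7801e-8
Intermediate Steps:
1/((16702 + 17*(-1423))*(T + 44874) + (2*(-15))*19) = 1/((16702 + 17*(-1423))*(-37373 + 44874) + (2*(-15))*19) = 1/((16702 - 24191)*7501 - 30*19) = 1/(-7489*7501 - 570) = 1/(-56174989 - 570) = 1/(-56175559) = -1/56175559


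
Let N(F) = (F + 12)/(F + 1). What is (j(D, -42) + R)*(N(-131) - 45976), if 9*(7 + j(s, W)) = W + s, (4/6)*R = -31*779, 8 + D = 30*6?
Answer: 3896184751529/2340 ≈ 1.6650e+9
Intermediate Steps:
D = 172 (D = -8 + 30*6 = -8 + 180 = 172)
R = -72447/2 (R = 3*(-31*779)/2 = (3/2)*(-24149) = -72447/2 ≈ -36224.)
j(s, W) = -7 + W/9 + s/9 (j(s, W) = -7 + (W + s)/9 = -7 + (W/9 + s/9) = -7 + W/9 + s/9)
N(F) = (12 + F)/(1 + F)
(j(D, -42) + R)*(N(-131) - 45976) = ((-7 + (⅑)*(-42) + (⅑)*172) - 72447/2)*((12 - 131)/(1 - 131) - 45976) = ((-7 - 14/3 + 172/9) - 72447/2)*(-119/(-130) - 45976) = (67/9 - 72447/2)*(-1/130*(-119) - 45976) = -651889*(119/130 - 45976)/18 = -651889/18*(-5976761/130) = 3896184751529/2340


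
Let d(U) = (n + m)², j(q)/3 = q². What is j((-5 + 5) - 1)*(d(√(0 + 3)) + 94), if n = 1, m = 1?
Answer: 294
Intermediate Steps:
j(q) = 3*q²
d(U) = 4 (d(U) = (1 + 1)² = 2² = 4)
j((-5 + 5) - 1)*(d(√(0 + 3)) + 94) = (3*((-5 + 5) - 1)²)*(4 + 94) = (3*(0 - 1)²)*98 = (3*(-1)²)*98 = (3*1)*98 = 3*98 = 294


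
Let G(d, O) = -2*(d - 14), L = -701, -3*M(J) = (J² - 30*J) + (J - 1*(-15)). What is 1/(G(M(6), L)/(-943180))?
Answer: 471590/27 ≈ 17466.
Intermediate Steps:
M(J) = -5 - J²/3 + 29*J/3 (M(J) = -((J² - 30*J) + (J - 1*(-15)))/3 = -((J² - 30*J) + (J + 15))/3 = -((J² - 30*J) + (15 + J))/3 = -(15 + J² - 29*J)/3 = -5 - J²/3 + 29*J/3)
G(d, O) = 28 - 2*d (G(d, O) = -2*(-14 + d) = 28 - 2*d)
1/(G(M(6), L)/(-943180)) = 1/((28 - 2*(-5 - ⅓*6² + (29/3)*6))/(-943180)) = 1/((28 - 2*(-5 - ⅓*36 + 58))*(-1/943180)) = 1/((28 - 2*(-5 - 12 + 58))*(-1/943180)) = 1/((28 - 2*41)*(-1/943180)) = 1/((28 - 82)*(-1/943180)) = 1/(-54*(-1/943180)) = 1/(27/471590) = 471590/27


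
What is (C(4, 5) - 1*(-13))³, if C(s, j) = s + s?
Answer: 9261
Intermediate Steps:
C(s, j) = 2*s
(C(4, 5) - 1*(-13))³ = (2*4 - 1*(-13))³ = (8 + 13)³ = 21³ = 9261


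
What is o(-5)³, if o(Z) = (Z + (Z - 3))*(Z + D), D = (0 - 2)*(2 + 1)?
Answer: 2924207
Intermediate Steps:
D = -6 (D = -2*3 = -6)
o(Z) = (-6 + Z)*(-3 + 2*Z) (o(Z) = (Z + (Z - 3))*(Z - 6) = (Z + (-3 + Z))*(-6 + Z) = (-3 + 2*Z)*(-6 + Z) = (-6 + Z)*(-3 + 2*Z))
o(-5)³ = (18 - 15*(-5) + 2*(-5)²)³ = (18 + 75 + 2*25)³ = (18 + 75 + 50)³ = 143³ = 2924207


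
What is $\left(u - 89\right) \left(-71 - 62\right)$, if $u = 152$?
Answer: $-8379$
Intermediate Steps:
$\left(u - 89\right) \left(-71 - 62\right) = \left(152 - 89\right) \left(-71 - 62\right) = 63 \left(-71 - 62\right) = 63 \left(-133\right) = -8379$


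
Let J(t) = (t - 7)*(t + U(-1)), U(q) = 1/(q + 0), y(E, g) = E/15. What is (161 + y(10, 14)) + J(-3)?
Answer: 605/3 ≈ 201.67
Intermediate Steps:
y(E, g) = E/15 (y(E, g) = E*(1/15) = E/15)
U(q) = 1/q
J(t) = (-1 + t)*(-7 + t) (J(t) = (t - 7)*(t + 1/(-1)) = (-7 + t)*(t - 1) = (-7 + t)*(-1 + t) = (-1 + t)*(-7 + t))
(161 + y(10, 14)) + J(-3) = (161 + (1/15)*10) + (7 + (-3)**2 - 8*(-3)) = (161 + 2/3) + (7 + 9 + 24) = 485/3 + 40 = 605/3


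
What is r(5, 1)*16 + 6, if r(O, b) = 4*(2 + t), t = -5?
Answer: -186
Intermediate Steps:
r(O, b) = -12 (r(O, b) = 4*(2 - 5) = 4*(-3) = -12)
r(5, 1)*16 + 6 = -12*16 + 6 = -192 + 6 = -186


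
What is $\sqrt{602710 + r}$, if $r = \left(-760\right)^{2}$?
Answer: $\sqrt{1180310} \approx 1086.4$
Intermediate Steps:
$r = 577600$
$\sqrt{602710 + r} = \sqrt{602710 + 577600} = \sqrt{1180310}$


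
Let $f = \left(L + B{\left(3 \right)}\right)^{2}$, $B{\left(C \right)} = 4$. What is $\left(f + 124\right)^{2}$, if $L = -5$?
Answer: $15625$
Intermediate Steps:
$f = 1$ ($f = \left(-5 + 4\right)^{2} = \left(-1\right)^{2} = 1$)
$\left(f + 124\right)^{2} = \left(1 + 124\right)^{2} = 125^{2} = 15625$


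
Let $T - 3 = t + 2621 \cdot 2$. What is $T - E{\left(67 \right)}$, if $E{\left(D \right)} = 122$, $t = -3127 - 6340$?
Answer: $-4344$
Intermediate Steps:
$t = -9467$
$T = -4222$ ($T = 3 + \left(-9467 + 2621 \cdot 2\right) = 3 + \left(-9467 + 5242\right) = 3 - 4225 = -4222$)
$T - E{\left(67 \right)} = -4222 - 122 = -4344$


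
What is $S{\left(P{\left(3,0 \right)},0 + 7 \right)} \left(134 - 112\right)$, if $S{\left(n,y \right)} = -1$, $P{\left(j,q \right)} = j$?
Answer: $-22$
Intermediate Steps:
$S{\left(P{\left(3,0 \right)},0 + 7 \right)} \left(134 - 112\right) = - (134 - 112) = \left(-1\right) 22 = -22$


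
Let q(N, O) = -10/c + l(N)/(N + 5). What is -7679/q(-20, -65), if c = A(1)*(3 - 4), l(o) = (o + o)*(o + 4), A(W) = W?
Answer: 3291/14 ≈ 235.07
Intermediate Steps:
l(o) = 2*o*(4 + o) (l(o) = (2*o)*(4 + o) = 2*o*(4 + o))
c = -1 (c = 1*(3 - 4) = 1*(-1) = -1)
q(N, O) = 10 + 2*N*(4 + N)/(5 + N) (q(N, O) = -10/(-1) + (2*N*(4 + N))/(N + 5) = -10*(-1) + (2*N*(4 + N))/(5 + N) = 10 + 2*N*(4 + N)/(5 + N))
-7679/q(-20, -65) = -7679*(5 - 20)/(2*(25 + (-20)² + 9*(-20))) = -7679*(-15/(2*(25 + 400 - 180))) = -7679/(2*(-1/15)*245) = -7679/(-98/3) = -7679*(-3/98) = 3291/14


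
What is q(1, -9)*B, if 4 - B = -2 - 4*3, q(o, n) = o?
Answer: 18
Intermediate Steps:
B = 18 (B = 4 - (-2 - 4*3) = 4 - (-2 - 12) = 4 - 1*(-14) = 4 + 14 = 18)
q(1, -9)*B = 1*18 = 18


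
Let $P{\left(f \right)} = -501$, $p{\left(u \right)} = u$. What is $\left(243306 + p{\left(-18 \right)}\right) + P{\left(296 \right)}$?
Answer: $242787$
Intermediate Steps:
$\left(243306 + p{\left(-18 \right)}\right) + P{\left(296 \right)} = \left(243306 - 18\right) - 501 = 243288 - 501 = 242787$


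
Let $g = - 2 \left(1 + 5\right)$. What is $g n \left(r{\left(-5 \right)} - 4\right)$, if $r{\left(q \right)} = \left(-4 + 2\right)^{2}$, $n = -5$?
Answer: $0$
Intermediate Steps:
$r{\left(q \right)} = 4$ ($r{\left(q \right)} = \left(-2\right)^{2} = 4$)
$g = -12$ ($g = \left(-2\right) 6 = -12$)
$g n \left(r{\left(-5 \right)} - 4\right) = - 12 \left(- 5 \left(4 - 4\right)\right) = - 12 \left(\left(-5\right) 0\right) = \left(-12\right) 0 = 0$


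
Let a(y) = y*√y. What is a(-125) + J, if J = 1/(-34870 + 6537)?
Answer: -1/28333 - 625*I*√5 ≈ -3.5295e-5 - 1397.5*I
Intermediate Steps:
a(y) = y^(3/2)
J = -1/28333 (J = 1/(-28333) = -1/28333 ≈ -3.5295e-5)
a(-125) + J = (-125)^(3/2) - 1/28333 = -625*I*√5 - 1/28333 = -1/28333 - 625*I*√5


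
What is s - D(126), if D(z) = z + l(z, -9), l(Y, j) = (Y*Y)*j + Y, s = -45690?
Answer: 96942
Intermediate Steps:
l(Y, j) = Y + j*Y² (l(Y, j) = Y²*j + Y = j*Y² + Y = Y + j*Y²)
D(z) = z + z*(1 - 9*z) (D(z) = z + z*(1 + z*(-9)) = z + z*(1 - 9*z))
s - D(126) = -45690 - 126*(2 - 9*126) = -45690 - 126*(2 - 1134) = -45690 - 126*(-1132) = -45690 - 1*(-142632) = -45690 + 142632 = 96942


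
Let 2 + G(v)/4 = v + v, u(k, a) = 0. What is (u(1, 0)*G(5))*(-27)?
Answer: 0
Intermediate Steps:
G(v) = -8 + 8*v (G(v) = -8 + 4*(v + v) = -8 + 4*(2*v) = -8 + 8*v)
(u(1, 0)*G(5))*(-27) = (0*(-8 + 8*5))*(-27) = (0*(-8 + 40))*(-27) = (0*32)*(-27) = 0*(-27) = 0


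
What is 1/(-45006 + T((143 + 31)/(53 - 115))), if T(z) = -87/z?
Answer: -1/44975 ≈ -2.2235e-5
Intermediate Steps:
1/(-45006 + T((143 + 31)/(53 - 115))) = 1/(-45006 - 87*(53 - 115)/(143 + 31)) = 1/(-45006 - 87/(174/(-62))) = 1/(-45006 - 87/(174*(-1/62))) = 1/(-45006 - 87/(-87/31)) = 1/(-45006 - 87*(-31/87)) = 1/(-45006 + 31) = 1/(-44975) = -1/44975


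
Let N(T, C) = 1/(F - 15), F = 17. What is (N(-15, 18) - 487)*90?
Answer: -43785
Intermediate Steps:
N(T, C) = ½ (N(T, C) = 1/(17 - 15) = 1/2 = ½)
(N(-15, 18) - 487)*90 = (½ - 487)*90 = -973/2*90 = -43785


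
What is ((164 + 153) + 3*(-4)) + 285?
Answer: 590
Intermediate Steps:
((164 + 153) + 3*(-4)) + 285 = (317 - 12) + 285 = 305 + 285 = 590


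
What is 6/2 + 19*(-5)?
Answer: -92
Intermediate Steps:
6/2 + 19*(-5) = 6*(1/2) - 95 = 3 - 95 = -92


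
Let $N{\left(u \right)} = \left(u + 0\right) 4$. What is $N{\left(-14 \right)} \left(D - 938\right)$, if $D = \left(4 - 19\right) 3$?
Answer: $55048$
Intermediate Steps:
$N{\left(u \right)} = 4 u$ ($N{\left(u \right)} = u 4 = 4 u$)
$D = -45$ ($D = \left(-15\right) 3 = -45$)
$N{\left(-14 \right)} \left(D - 938\right) = 4 \left(-14\right) \left(-45 - 938\right) = \left(-56\right) \left(-983\right) = 55048$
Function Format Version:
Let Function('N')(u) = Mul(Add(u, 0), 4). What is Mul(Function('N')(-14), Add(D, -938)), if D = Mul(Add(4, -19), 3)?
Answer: 55048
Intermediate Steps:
Function('N')(u) = Mul(4, u) (Function('N')(u) = Mul(u, 4) = Mul(4, u))
D = -45 (D = Mul(-15, 3) = -45)
Mul(Function('N')(-14), Add(D, -938)) = Mul(Mul(4, -14), Add(-45, -938)) = Mul(-56, -983) = 55048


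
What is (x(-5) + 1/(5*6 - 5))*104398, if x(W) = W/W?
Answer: 2714348/25 ≈ 1.0857e+5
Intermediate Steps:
x(W) = 1
(x(-5) + 1/(5*6 - 5))*104398 = (1 + 1/(5*6 - 5))*104398 = (1 + 1/(30 - 5))*104398 = (1 + 1/25)*104398 = (26/25)*104398 = 2714348/25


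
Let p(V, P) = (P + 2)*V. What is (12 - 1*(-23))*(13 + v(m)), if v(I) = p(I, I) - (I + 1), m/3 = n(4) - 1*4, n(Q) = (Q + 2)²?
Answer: 326340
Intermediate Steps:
n(Q) = (2 + Q)²
p(V, P) = V*(2 + P) (p(V, P) = (2 + P)*V = V*(2 + P))
m = 96 (m = 3*((2 + 4)² - 1*4) = 3*(6² - 4) = 3*(36 - 4) = 3*32 = 96)
v(I) = -1 - I + I*(2 + I) (v(I) = I*(2 + I) - (I + 1) = I*(2 + I) - (1 + I) = I*(2 + I) + (-1 - I) = -1 - I + I*(2 + I))
(12 - 1*(-23))*(13 + v(m)) = (12 - 1*(-23))*(13 + (-1 + 96 + 96²)) = (12 + 23)*(13 + (-1 + 96 + 9216)) = 35*(13 + 9311) = 35*9324 = 326340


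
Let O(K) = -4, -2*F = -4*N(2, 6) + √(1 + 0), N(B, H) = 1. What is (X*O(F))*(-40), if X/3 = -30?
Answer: -14400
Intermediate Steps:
X = -90 (X = 3*(-30) = -90)
F = 3/2 (F = -(-4*1 + √(1 + 0))/2 = -(-4 + √1)/2 = -(-4 + 1)/2 = -½*(-3) = 3/2 ≈ 1.5000)
(X*O(F))*(-40) = -90*(-4)*(-40) = 360*(-40) = -14400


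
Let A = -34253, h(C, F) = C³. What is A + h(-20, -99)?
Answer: -42253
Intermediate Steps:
A + h(-20, -99) = -34253 + (-20)³ = -34253 - 8000 = -42253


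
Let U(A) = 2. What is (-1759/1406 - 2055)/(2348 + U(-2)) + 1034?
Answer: 3413548311/3304100 ≈ 1033.1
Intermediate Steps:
(-1759/1406 - 2055)/(2348 + U(-2)) + 1034 = (-1759/1406 - 2055)/(2348 + 2) + 1034 = (-1759*1/1406 - 2055)/2350 + 1034 = (-1759/1406 - 2055)*(1/2350) + 1034 = -2891089/1406*1/2350 + 1034 = -2891089/3304100 + 1034 = 3413548311/3304100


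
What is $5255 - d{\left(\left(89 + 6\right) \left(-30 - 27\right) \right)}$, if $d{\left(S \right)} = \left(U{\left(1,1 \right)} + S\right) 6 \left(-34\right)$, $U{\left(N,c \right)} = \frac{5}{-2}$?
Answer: $-1099915$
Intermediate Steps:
$U{\left(N,c \right)} = - \frac{5}{2}$ ($U{\left(N,c \right)} = 5 \left(- \frac{1}{2}\right) = - \frac{5}{2}$)
$d{\left(S \right)} = 510 - 204 S$ ($d{\left(S \right)} = \left(- \frac{5}{2} + S\right) 6 \left(-34\right) = \left(-15 + 6 S\right) \left(-34\right) = 510 - 204 S$)
$5255 - d{\left(\left(89 + 6\right) \left(-30 - 27\right) \right)} = 5255 - \left(510 - 204 \left(89 + 6\right) \left(-30 - 27\right)\right) = 5255 - \left(510 - 204 \cdot 95 \left(-57\right)\right) = 5255 - \left(510 - -1104660\right) = 5255 - \left(510 + 1104660\right) = 5255 - 1105170 = -1099915$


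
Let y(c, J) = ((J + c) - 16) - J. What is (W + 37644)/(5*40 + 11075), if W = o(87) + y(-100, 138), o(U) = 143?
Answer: 37671/11275 ≈ 3.3411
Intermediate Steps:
y(c, J) = -16 + c (y(c, J) = (-16 + J + c) - J = -16 + c)
W = 27 (W = 143 + (-16 - 100) = 143 - 116 = 27)
(W + 37644)/(5*40 + 11075) = (27 + 37644)/(5*40 + 11075) = 37671/(200 + 11075) = 37671/11275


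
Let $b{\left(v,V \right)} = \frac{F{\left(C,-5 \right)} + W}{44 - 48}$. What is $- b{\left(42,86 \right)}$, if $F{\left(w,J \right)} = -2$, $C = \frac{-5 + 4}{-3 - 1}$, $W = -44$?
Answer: $- \frac{23}{2} \approx -11.5$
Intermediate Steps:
$C = \frac{1}{4}$ ($C = - \frac{1}{-4} = \left(-1\right) \left(- \frac{1}{4}\right) = \frac{1}{4} \approx 0.25$)
$b{\left(v,V \right)} = \frac{23}{2}$ ($b{\left(v,V \right)} = \frac{-2 - 44}{44 - 48} = - \frac{46}{-4} = \left(-46\right) \left(- \frac{1}{4}\right) = \frac{23}{2}$)
$- b{\left(42,86 \right)} = \left(-1\right) \frac{23}{2} = - \frac{23}{2}$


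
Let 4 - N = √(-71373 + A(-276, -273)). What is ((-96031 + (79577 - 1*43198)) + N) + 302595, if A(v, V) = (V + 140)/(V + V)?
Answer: 242947 - 5*I*√17369274/78 ≈ 2.4295e+5 - 267.16*I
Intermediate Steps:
A(v, V) = (140 + V)/(2*V) (A(v, V) = (140 + V)/((2*V)) = (140 + V)*(1/(2*V)) = (140 + V)/(2*V))
N = 4 - 5*I*√17369274/78 (N = 4 - √(-71373 + (½)*(140 - 273)/(-273)) = 4 - √(-71373 + (½)*(-1/273)*(-133)) = 4 - √(-71373 + 19/78) = 4 - √(-5567075/78) = 4 - 5*I*√17369274/78 ≈ 4.0 - 267.16*I)
((-96031 + (79577 - 1*43198)) + N) + 302595 = ((-96031 + (79577 - 1*43198)) + (4 - 5*I*√17369274/78)) + 302595 = ((-96031 + (79577 - 43198)) + (4 - 5*I*√17369274/78)) + 302595 = ((-96031 + 36379) + (4 - 5*I*√17369274/78)) + 302595 = (-59652 + (4 - 5*I*√17369274/78)) + 302595 = (-59648 - 5*I*√17369274/78) + 302595 = 242947 - 5*I*√17369274/78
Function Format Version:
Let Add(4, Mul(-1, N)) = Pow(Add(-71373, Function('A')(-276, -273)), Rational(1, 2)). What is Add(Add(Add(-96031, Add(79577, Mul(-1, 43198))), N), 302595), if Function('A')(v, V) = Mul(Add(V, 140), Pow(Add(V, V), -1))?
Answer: Add(242947, Mul(Rational(-5, 78), I, Pow(17369274, Rational(1, 2)))) ≈ Add(2.4295e+5, Mul(-267.16, I))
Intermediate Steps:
Function('A')(v, V) = Mul(Rational(1, 2), Pow(V, -1), Add(140, V)) (Function('A')(v, V) = Mul(Add(140, V), Pow(Mul(2, V), -1)) = Mul(Add(140, V), Mul(Rational(1, 2), Pow(V, -1))) = Mul(Rational(1, 2), Pow(V, -1), Add(140, V)))
N = Add(4, Mul(Rational(-5, 78), I, Pow(17369274, Rational(1, 2)))) (N = Add(4, Mul(-1, Pow(Add(-71373, Mul(Rational(1, 2), Pow(-273, -1), Add(140, -273))), Rational(1, 2)))) = Add(4, Mul(-1, Pow(Add(-71373, Mul(Rational(1, 2), Rational(-1, 273), -133)), Rational(1, 2)))) = Add(4, Mul(-1, Pow(Add(-71373, Rational(19, 78)), Rational(1, 2)))) = Add(4, Mul(-1, Pow(Rational(-5567075, 78), Rational(1, 2)))) = Add(4, Mul(-1, Mul(Rational(5, 78), I, Pow(17369274, Rational(1, 2))))) = Add(4, Mul(Rational(-5, 78), I, Pow(17369274, Rational(1, 2)))) ≈ Add(4.0000, Mul(-267.16, I)))
Add(Add(Add(-96031, Add(79577, Mul(-1, 43198))), N), 302595) = Add(Add(Add(-96031, Add(79577, Mul(-1, 43198))), Add(4, Mul(Rational(-5, 78), I, Pow(17369274, Rational(1, 2))))), 302595) = Add(Add(Add(-96031, Add(79577, -43198)), Add(4, Mul(Rational(-5, 78), I, Pow(17369274, Rational(1, 2))))), 302595) = Add(Add(Add(-96031, 36379), Add(4, Mul(Rational(-5, 78), I, Pow(17369274, Rational(1, 2))))), 302595) = Add(Add(-59652, Add(4, Mul(Rational(-5, 78), I, Pow(17369274, Rational(1, 2))))), 302595) = Add(Add(-59648, Mul(Rational(-5, 78), I, Pow(17369274, Rational(1, 2)))), 302595) = Add(242947, Mul(Rational(-5, 78), I, Pow(17369274, Rational(1, 2))))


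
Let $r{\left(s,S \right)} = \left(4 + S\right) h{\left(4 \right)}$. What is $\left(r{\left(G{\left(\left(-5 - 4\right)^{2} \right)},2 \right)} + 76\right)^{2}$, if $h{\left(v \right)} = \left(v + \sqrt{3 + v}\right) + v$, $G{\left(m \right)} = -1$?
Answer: $15628 + 1488 \sqrt{7} \approx 19565.0$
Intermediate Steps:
$h{\left(v \right)} = \sqrt{3 + v} + 2 v$
$r{\left(s,S \right)} = \left(4 + S\right) \left(8 + \sqrt{7}\right)$ ($r{\left(s,S \right)} = \left(4 + S\right) \left(\sqrt{3 + 4} + 2 \cdot 4\right) = \left(4 + S\right) \left(\sqrt{7} + 8\right) = \left(4 + S\right) \left(8 + \sqrt{7}\right)$)
$\left(r{\left(G{\left(\left(-5 - 4\right)^{2} \right)},2 \right)} + 76\right)^{2} = \left(\left(4 + 2\right) \left(8 + \sqrt{7}\right) + 76\right)^{2} = \left(6 \left(8 + \sqrt{7}\right) + 76\right)^{2} = \left(\left(48 + 6 \sqrt{7}\right) + 76\right)^{2} = \left(124 + 6 \sqrt{7}\right)^{2}$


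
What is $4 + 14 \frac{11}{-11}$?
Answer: $-10$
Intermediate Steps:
$4 + 14 \frac{11}{-11} = 4 + 14 \cdot 11 \left(- \frac{1}{11}\right) = 4 + 14 \left(-1\right) = 4 - 14 = -10$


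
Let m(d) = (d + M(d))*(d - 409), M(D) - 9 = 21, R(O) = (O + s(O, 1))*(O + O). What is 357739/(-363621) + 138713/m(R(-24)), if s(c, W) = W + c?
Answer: -486673890355/511765286094 ≈ -0.95097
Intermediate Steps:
R(O) = 2*O*(1 + 2*O) (R(O) = (O + (1 + O))*(O + O) = (1 + 2*O)*(2*O) = 2*O*(1 + 2*O))
M(D) = 30 (M(D) = 9 + 21 = 30)
m(d) = (-409 + d)*(30 + d) (m(d) = (d + 30)*(d - 409) = (30 + d)*(-409 + d) = (-409 + d)*(30 + d))
357739/(-363621) + 138713/m(R(-24)) = 357739/(-363621) + 138713/(-12270 + (2*(-24)*(1 + 2*(-24)))² - 758*(-24)*(1 + 2*(-24))) = 357739*(-1/363621) + 138713/(-12270 + (2*(-24)*(1 - 48))² - 758*(-24)*(1 - 48)) = -357739/363621 + 138713/(-12270 + (2*(-24)*(-47))² - 758*(-24)*(-47)) = -357739/363621 + 138713/(-12270 + 2256² - 379*2256) = -357739/363621 + 138713/(-12270 + 5089536 - 855024) = -357739/363621 + 138713/4222242 = -486673890355/511765286094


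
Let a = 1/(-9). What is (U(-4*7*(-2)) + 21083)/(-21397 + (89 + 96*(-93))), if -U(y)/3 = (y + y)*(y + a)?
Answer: -6913/90708 ≈ -0.076212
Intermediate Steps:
a = -⅑ ≈ -0.11111
U(y) = -6*y*(-⅑ + y) (U(y) = -3*(y + y)*(y - ⅑) = -3*2*y*(-⅑ + y) = -6*y*(-⅑ + y))
(U(-4*7*(-2)) + 21083)/(-21397 + (89 + 96*(-93))) = (2*(-4*7*(-2))*(1 - 9*(-4*7)*(-2))/3 + 21083)/(-21397 + (89 + 96*(-93))) = (2*(-28*(-2))*(1 - (-252)*(-2))/3 + 21083)/(-21397 + (89 - 8928)) = ((⅔)*56*(1 - 9*56) + 21083)/(-21397 - 8839) = ((⅔)*56*(1 - 504) + 21083)/(-30236) = ((⅔)*56*(-503) + 21083)*(-1/30236) = (-56336/3 + 21083)*(-1/30236) = (6913/3)*(-1/30236) = -6913/90708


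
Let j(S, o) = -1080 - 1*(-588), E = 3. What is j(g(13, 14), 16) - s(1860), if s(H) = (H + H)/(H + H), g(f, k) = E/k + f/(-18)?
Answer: -493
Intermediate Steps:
g(f, k) = 3/k - f/18 (g(f, k) = 3/k + f/(-18) = 3/k + f*(-1/18) = 3/k - f/18)
j(S, o) = -492 (j(S, o) = -1080 + 588 = -492)
s(H) = 1 (s(H) = (2*H)/((2*H)) = (2*H)*(1/(2*H)) = 1)
j(g(13, 14), 16) - s(1860) = -492 - 1*1 = -492 - 1 = -493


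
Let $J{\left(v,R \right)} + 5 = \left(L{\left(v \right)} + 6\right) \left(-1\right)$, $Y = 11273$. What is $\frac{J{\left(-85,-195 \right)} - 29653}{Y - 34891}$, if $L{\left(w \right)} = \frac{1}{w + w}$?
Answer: $\frac{5042879}{4015060} \approx 1.256$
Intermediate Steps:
$L{\left(w \right)} = \frac{1}{2 w}$
$J{\left(v,R \right)} = -11 - \frac{1}{2 v}$ ($J{\left(v,R \right)} = -5 + \left(\frac{1}{2 v} + 6\right) \left(-1\right) = -5 + \left(6 + \frac{1}{2 v}\right) \left(-1\right) = -5 - \left(6 + \frac{1}{2 v}\right) = -11 - \frac{1}{2 v}$)
$\frac{J{\left(-85,-195 \right)} - 29653}{Y - 34891} = \frac{\left(-11 - \frac{1}{2 \left(-85\right)}\right) - 29653}{11273 - 34891} = \frac{\left(-11 - - \frac{1}{170}\right) - 29653}{-23618} = \left(\left(-11 + \frac{1}{170}\right) - 29653\right) \left(- \frac{1}{23618}\right) = \left(- \frac{1869}{170} - 29653\right) \left(- \frac{1}{23618}\right) = \left(- \frac{5042879}{170}\right) \left(- \frac{1}{23618}\right) = \frac{5042879}{4015060}$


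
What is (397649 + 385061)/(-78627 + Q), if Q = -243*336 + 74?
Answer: -782710/160201 ≈ -4.8858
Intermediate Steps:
Q = -81574 (Q = -81648 + 74 = -81574)
(397649 + 385061)/(-78627 + Q) = (397649 + 385061)/(-78627 - 81574) = 782710/(-160201) = 782710*(-1/160201) = -782710/160201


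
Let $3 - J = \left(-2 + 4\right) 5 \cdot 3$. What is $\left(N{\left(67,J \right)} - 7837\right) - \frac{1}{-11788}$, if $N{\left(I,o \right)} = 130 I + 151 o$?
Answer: $- \frac{37768751}{11788} \approx -3204.0$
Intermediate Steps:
$J = -27$ ($J = 3 - \left(-2 + 4\right) 5 \cdot 3 = 3 - 2 \cdot 15 = 3 - 30 = -27$)
$\left(N{\left(67,J \right)} - 7837\right) - \frac{1}{-11788} = \left(\left(130 \cdot 67 + 151 \left(-27\right)\right) - 7837\right) - \frac{1}{-11788} = \left(\left(8710 - 4077\right) - 7837\right) - - \frac{1}{11788} = \left(4633 - 7837\right) + \frac{1}{11788} = -3204 + \frac{1}{11788} = - \frac{37768751}{11788}$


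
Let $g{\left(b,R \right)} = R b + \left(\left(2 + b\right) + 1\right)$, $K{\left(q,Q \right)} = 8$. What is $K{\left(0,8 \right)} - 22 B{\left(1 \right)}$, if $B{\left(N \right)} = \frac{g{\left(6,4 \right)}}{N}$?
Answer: $-718$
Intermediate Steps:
$g{\left(b,R \right)} = 3 + b + R b$ ($g{\left(b,R \right)} = R b + \left(3 + b\right) = 3 + b + R b$)
$B{\left(N \right)} = \frac{33}{N}$ ($B{\left(N \right)} = \frac{3 + 6 + 4 \cdot 6}{N} = \frac{3 + 6 + 24}{N} = \frac{33}{N}$)
$K{\left(0,8 \right)} - 22 B{\left(1 \right)} = 8 - 22 \cdot \frac{33}{1} = 8 - 22 \cdot 33 \cdot 1 = 8 - 726 = -718$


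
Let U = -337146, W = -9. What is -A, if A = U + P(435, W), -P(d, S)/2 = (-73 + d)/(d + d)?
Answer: 146658872/435 ≈ 3.3715e+5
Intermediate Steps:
P(d, S) = -(-73 + d)/d (P(d, S) = -2*(-73 + d)/(d + d) = -2*(-73 + d)/(2*d) = -2*(-73 + d)*1/(2*d) = -(-73 + d)/d)
A = -146658872/435 (A = -337146 + (73 - 1*435)/435 = -337146 + (73 - 435)/435 = -337146 + (1/435)*(-362) = -337146 - 362/435 = -146658872/435 ≈ -3.3715e+5)
-A = -1*(-146658872/435) = 146658872/435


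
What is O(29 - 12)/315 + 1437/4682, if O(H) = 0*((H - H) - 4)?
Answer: 1437/4682 ≈ 0.30692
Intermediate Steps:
O(H) = 0 (O(H) = 0*(0 - 4) = 0*(-4) = 0)
O(29 - 12)/315 + 1437/4682 = 0/315 + 1437/4682 = 0*(1/315) + 1437*(1/4682) = 0 + 1437/4682 = 1437/4682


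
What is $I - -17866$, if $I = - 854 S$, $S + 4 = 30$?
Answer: $-4338$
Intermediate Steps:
$S = 26$ ($S = -4 + 30 = 26$)
$I = -22204$ ($I = \left(-854\right) 26 = -22204$)
$I - -17866 = -22204 - -17866 = -22204 + 17866 = -4338$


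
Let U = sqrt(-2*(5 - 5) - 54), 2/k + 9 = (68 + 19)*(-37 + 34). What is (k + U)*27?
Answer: -1/5 + 81*I*sqrt(6) ≈ -0.2 + 198.41*I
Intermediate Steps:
k = -1/135 (k = 2/(-9 + (68 + 19)*(-37 + 34)) = 2/(-9 + 87*(-3)) = 2/(-9 - 261) = 2/(-270) = 2*(-1/270) = -1/135 ≈ -0.0074074)
U = 3*I*sqrt(6) (U = sqrt(-2*0 - 54) = sqrt(0 - 54) = sqrt(-54) = 3*I*sqrt(6) ≈ 7.3485*I)
(k + U)*27 = (-1/135 + 3*I*sqrt(6))*27 = -1/5 + 81*I*sqrt(6)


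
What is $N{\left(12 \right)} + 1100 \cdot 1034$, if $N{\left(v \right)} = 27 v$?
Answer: $1137724$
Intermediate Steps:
$N{\left(12 \right)} + 1100 \cdot 1034 = 27 \cdot 12 + 1100 \cdot 1034 = 324 + 1137400 = 1137724$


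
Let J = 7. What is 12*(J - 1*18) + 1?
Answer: -131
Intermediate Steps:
12*(J - 1*18) + 1 = 12*(7 - 1*18) + 1 = 12*(7 - 18) + 1 = 12*(-11) + 1 = -132 + 1 = -131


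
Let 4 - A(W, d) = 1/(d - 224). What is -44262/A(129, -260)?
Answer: -21422808/1937 ≈ -11060.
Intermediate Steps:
A(W, d) = 4 - 1/(-224 + d) (A(W, d) = 4 - 1/(d - 224) = 4 - 1/(-224 + d))
-44262/A(129, -260) = -44262*(-224 - 260)/(-897 + 4*(-260)) = -44262*(-484/(-897 - 1040)) = -44262/((-1/484*(-1937))) = -44262/1937/484 = -44262*484/1937 = -21422808/1937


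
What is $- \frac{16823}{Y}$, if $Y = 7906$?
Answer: $- \frac{16823}{7906} \approx -2.1279$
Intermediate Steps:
$- \frac{16823}{Y} = - \frac{16823}{7906}$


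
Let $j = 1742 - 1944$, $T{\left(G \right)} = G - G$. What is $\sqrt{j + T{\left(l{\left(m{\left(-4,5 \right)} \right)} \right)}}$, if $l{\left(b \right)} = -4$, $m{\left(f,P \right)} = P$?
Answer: $i \sqrt{202} \approx 14.213 i$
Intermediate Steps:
$T{\left(G \right)} = 0$
$j = -202$
$\sqrt{j + T{\left(l{\left(m{\left(-4,5 \right)} \right)} \right)}} = \sqrt{-202 + 0} = \sqrt{-202} = i \sqrt{202}$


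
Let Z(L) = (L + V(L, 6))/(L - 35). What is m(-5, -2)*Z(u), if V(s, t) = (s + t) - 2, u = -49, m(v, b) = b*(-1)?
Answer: 47/21 ≈ 2.2381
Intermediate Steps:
m(v, b) = -b
V(s, t) = -2 + s + t
Z(L) = (4 + 2*L)/(-35 + L) (Z(L) = (L + (-2 + L + 6))/(L - 35) = (L + (4 + L))/(-35 + L) = (4 + 2*L)/(-35 + L))
m(-5, -2)*Z(u) = (-1*(-2))*(2*(2 - 49)/(-35 - 49)) = 2*(2*(-47)/(-84)) = 2*(2*(-1/84)*(-47)) = 2*(47/42) = 47/21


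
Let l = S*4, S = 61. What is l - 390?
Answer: -146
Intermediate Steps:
l = 244 (l = 61*4 = 244)
l - 390 = 244 - 390 = -146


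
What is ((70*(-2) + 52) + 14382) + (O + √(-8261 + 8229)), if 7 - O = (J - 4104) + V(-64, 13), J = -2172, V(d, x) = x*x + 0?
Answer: 20408 + 4*I*√2 ≈ 20408.0 + 5.6569*I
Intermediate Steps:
V(d, x) = x² (V(d, x) = x² + 0 = x²)
O = 6114 (O = 7 - ((-2172 - 4104) + 13²) = 7 - (-6276 + 169) = 7 - 1*(-6107) = 7 + 6107 = 6114)
((70*(-2) + 52) + 14382) + (O + √(-8261 + 8229)) = ((70*(-2) + 52) + 14382) + (6114 + √(-8261 + 8229)) = ((-140 + 52) + 14382) + (6114 + √(-32)) = (-88 + 14382) + (6114 + 4*I*√2) = 14294 + (6114 + 4*I*√2) = 20408 + 4*I*√2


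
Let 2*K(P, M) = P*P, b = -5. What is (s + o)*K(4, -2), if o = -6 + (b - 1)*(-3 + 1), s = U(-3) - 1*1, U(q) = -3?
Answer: 16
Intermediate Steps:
K(P, M) = P²/2 (K(P, M) = (P*P)/2 = P²/2)
s = -4 (s = -3 - 1*1 = -3 - 1 = -4)
o = 6 (o = -6 + (-5 - 1)*(-3 + 1) = -6 - 6*(-2) = -6 + 12 = 6)
(s + o)*K(4, -2) = (-4 + 6)*((½)*4²) = 2*((½)*16) = 2*8 = 16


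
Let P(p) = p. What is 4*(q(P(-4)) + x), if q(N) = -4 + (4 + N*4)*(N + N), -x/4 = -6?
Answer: 464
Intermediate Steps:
x = 24 (x = -4*(-6) = 24)
q(N) = -4 + 2*N*(4 + 4*N) (q(N) = -4 + (4 + 4*N)*(2*N) = -4 + 2*N*(4 + 4*N))
4*(q(P(-4)) + x) = 4*((-4 + 8*(-4) + 8*(-4)²) + 24) = 4*((-4 - 32 + 8*16) + 24) = 4*((-4 - 32 + 128) + 24) = 4*(92 + 24) = 4*116 = 464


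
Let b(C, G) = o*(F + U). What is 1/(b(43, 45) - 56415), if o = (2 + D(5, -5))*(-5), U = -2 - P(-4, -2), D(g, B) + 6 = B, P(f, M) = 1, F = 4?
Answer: -1/56370 ≈ -1.7740e-5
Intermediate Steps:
D(g, B) = -6 + B
U = -3 (U = -2 - 1*1 = -2 - 1 = -3)
o = 45 (o = (2 + (-6 - 5))*(-5) = (2 - 11)*(-5) = -9*(-5) = 45)
b(C, G) = 45 (b(C, G) = 45*(4 - 3) = 45*1 = 45)
1/(b(43, 45) - 56415) = 1/(45 - 56415) = 1/(-56370) = -1/56370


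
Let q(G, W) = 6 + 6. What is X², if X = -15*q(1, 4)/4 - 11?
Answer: 3136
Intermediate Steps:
q(G, W) = 12
X = -56 (X = -180/4 - 11 = -15*3 - 11 = -45 - 11 = -56)
X² = (-56)² = 3136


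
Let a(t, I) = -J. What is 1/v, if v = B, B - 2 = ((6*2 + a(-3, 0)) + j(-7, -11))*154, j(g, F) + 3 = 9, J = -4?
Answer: 1/3390 ≈ 0.00029499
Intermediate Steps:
a(t, I) = 4 (a(t, I) = -1*(-4) = 4)
j(g, F) = 6 (j(g, F) = -3 + 9 = 6)
B = 3390 (B = 2 + ((6*2 + 4) + 6)*154 = 2 + ((12 + 4) + 6)*154 = 2 + (16 + 6)*154 = 2 + 22*154 = 2 + 3388 = 3390)
v = 3390
1/v = 1/3390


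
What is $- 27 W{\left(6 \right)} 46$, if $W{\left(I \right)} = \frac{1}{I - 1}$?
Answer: $- \frac{1242}{5} \approx -248.4$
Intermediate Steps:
$W{\left(I \right)} = \frac{1}{-1 + I}$
$- 27 W{\left(6 \right)} 46 = - \frac{27}{-1 + 6} \cdot 46 = - \frac{27}{5} \cdot 46 = \left(-27\right) \frac{1}{5} \cdot 46 = \left(- \frac{27}{5}\right) 46 = - \frac{1242}{5}$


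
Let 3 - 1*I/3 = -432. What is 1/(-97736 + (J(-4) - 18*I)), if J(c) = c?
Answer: -1/121230 ≈ -8.2488e-6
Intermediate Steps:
I = 1305 (I = 9 - 3*(-432) = 9 + 1296 = 1305)
1/(-97736 + (J(-4) - 18*I)) = 1/(-97736 + (-4 - 18*1305)) = 1/(-97736 + (-4 - 1*23490)) = 1/(-97736 + (-4 - 23490)) = 1/(-97736 - 23494) = 1/(-121230) = -1/121230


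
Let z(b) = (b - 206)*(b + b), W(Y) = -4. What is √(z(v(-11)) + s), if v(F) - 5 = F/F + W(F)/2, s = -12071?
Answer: I*√13687 ≈ 116.99*I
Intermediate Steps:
v(F) = 4 (v(F) = 5 + (F/F - 4/2) = 5 + (1 - 4*½) = 5 + (1 - 2) = 5 - 1 = 4)
z(b) = 2*b*(-206 + b) (z(b) = (-206 + b)*(2*b) = 2*b*(-206 + b))
√(z(v(-11)) + s) = √(2*4*(-206 + 4) - 12071) = √(2*4*(-202) - 12071) = √(-1616 - 12071) = √(-13687) = I*√13687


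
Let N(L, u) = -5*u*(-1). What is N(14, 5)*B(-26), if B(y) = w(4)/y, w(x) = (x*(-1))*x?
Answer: 200/13 ≈ 15.385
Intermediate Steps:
w(x) = -x² (w(x) = (-x)*x = -x²)
N(L, u) = 5*u
B(y) = -16/y (B(y) = (-1*4²)/y = (-1*16)/y = -16/y)
N(14, 5)*B(-26) = (5*5)*(-16/(-26)) = 25*(-16*(-1/26)) = 25*(8/13) = 200/13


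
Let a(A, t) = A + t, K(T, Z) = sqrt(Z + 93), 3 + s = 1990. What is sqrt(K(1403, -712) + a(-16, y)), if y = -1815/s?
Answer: sqrt(-66777109 + 3948169*I*sqrt(619))/1987 ≈ 2.5662 + 4.8476*I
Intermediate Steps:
s = 1987 (s = -3 + 1990 = 1987)
y = -1815/1987 ≈ -0.91344
K(T, Z) = sqrt(93 + Z)
sqrt(K(1403, -712) + a(-16, y)) = sqrt(sqrt(93 - 712) + (-16 - 1815/1987)) = sqrt(sqrt(-619) - 33607/1987) = sqrt(I*sqrt(619) - 33607/1987) = sqrt(-33607/1987 + I*sqrt(619))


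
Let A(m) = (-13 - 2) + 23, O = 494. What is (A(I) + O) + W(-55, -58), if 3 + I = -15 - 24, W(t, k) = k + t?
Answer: 389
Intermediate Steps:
I = -42 (I = -3 + (-15 - 24) = -3 - 39 = -42)
A(m) = 8 (A(m) = -15 + 23 = 8)
(A(I) + O) + W(-55, -58) = (8 + 494) + (-58 - 55) = 502 - 113 = 389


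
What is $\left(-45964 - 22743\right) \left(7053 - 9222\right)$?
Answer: $149025483$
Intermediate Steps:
$\left(-45964 - 22743\right) \left(7053 - 9222\right) = \left(-45964 - 22743\right) \left(-2169\right) = \left(-68707\right) \left(-2169\right) = 149025483$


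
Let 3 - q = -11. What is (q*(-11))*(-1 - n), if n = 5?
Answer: 924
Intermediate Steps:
q = 14 (q = 3 - 1*(-11) = 3 + 11 = 14)
(q*(-11))*(-1 - n) = (14*(-11))*(-1 - 1*5) = -154*(-1 - 5) = -154*(-6) = 924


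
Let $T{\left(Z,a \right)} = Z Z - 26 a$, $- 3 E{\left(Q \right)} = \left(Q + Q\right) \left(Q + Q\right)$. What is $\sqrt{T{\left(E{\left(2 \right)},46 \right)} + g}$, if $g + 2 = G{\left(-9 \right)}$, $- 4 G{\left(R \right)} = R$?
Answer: $\frac{i \sqrt{42023}}{6} \approx 34.166 i$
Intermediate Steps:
$G{\left(R \right)} = - \frac{R}{4}$
$g = \frac{1}{4}$ ($g = -2 - - \frac{9}{4} = -2 + \frac{9}{4} = \frac{1}{4} \approx 0.25$)
$E{\left(Q \right)} = - \frac{4 Q^{2}}{3}$ ($E{\left(Q \right)} = - \frac{\left(Q + Q\right) \left(Q + Q\right)}{3} = - \frac{2 Q 2 Q}{3} = - \frac{4 Q^{2}}{3}$)
$T{\left(Z,a \right)} = Z^{2} - 26 a$
$\sqrt{T{\left(E{\left(2 \right)},46 \right)} + g} = \sqrt{\left(\left(- \frac{4 \cdot 2^{2}}{3}\right)^{2} - 1196\right) + \frac{1}{4}} = \sqrt{\left(\left(\left(- \frac{4}{3}\right) 4\right)^{2} - 1196\right) + \frac{1}{4}} = \sqrt{\left(\left(- \frac{16}{3}\right)^{2} - 1196\right) + \frac{1}{4}} = \sqrt{\left(\frac{256}{9} - 1196\right) + \frac{1}{4}} = \sqrt{- \frac{10508}{9} + \frac{1}{4}} = \sqrt{- \frac{42023}{36}} = \frac{i \sqrt{42023}}{6}$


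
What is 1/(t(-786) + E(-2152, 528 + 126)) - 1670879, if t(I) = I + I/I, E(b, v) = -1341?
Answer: -3552288755/2126 ≈ -1.6709e+6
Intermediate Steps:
t(I) = 1 + I (t(I) = I + 1 = 1 + I)
1/(t(-786) + E(-2152, 528 + 126)) - 1670879 = 1/((1 - 786) - 1341) - 1670879 = 1/(-785 - 1341) - 1670879 = 1/(-2126) - 1670879 = -1/2126 - 1670879 = -3552288755/2126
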